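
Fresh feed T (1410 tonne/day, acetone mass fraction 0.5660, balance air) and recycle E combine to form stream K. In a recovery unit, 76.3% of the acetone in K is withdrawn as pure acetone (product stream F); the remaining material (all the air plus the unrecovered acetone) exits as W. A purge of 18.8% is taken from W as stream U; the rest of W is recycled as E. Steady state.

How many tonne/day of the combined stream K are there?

air enters only via T and leaves only via the purge: 1410×0.434 = 0.188×(air in W), and the recovery unit passes all air, so air in K = air in W = 3255 tonne/day.
acetone in K: m_A = 1410×0.566 + (1−0.188)·(1−0.763)·m_A, so m_A = 798.06/0.8076 = 988.24 tonne/day.
K = 988.24 + 3255 = 4243.2 tonne/day.

4243 tonne/day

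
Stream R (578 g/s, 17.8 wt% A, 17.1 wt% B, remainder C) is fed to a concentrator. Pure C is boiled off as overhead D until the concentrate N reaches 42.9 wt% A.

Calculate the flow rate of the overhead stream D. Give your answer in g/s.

A is conserved: 578×0.178 = 102.88 g/s all reports to the concentrate.
Concentrate = 102.88/(target fraction) = 239.82 g/s.
Overhead = 578 − 239.82 = 338.18 g/s.

338.2 g/s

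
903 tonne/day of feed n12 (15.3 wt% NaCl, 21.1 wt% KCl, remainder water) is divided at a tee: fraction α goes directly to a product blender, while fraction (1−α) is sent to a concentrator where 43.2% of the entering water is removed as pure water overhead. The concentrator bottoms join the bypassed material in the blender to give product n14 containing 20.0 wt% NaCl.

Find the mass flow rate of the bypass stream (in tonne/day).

All 903×0.153 = 138.16 tonne/day of NaCl reaches n14, so n14 = 138.16/0.200 = 690.79 tonne/day and vapour = 212.21 tonne/day.
The evaporator receives (1−α)·903 of feed at 0.636 water and removes 0.432 of that water:
0.432×0.636×(1−α)×903 = 212.21
(1−α) = 212.21/248.1 = 0.8553;  α = 0.1447.
Bypass flow = 0.1447×903 = 130.65 tonne/day.

130.6 tonne/day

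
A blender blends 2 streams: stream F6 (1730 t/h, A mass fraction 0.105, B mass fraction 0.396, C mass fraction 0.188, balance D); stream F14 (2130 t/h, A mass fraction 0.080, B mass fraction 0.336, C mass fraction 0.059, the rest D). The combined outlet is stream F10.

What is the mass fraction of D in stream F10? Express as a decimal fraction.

0.429

Total flow out = 1730 + 2130 = 3860 t/h.
D in = 1730×0.311 + 2130×0.525 = 1656.3 t/h.
D mass fraction in F10 = 1656.3/3860 = 0.429.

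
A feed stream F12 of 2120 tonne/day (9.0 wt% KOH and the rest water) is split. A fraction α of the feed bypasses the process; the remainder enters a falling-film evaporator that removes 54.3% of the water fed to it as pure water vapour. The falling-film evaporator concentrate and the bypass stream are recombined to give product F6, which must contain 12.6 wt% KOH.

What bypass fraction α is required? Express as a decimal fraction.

0.422

All 2120×0.090 = 190.8 tonne/day of KOH reaches F6, so F6 = 190.8/0.126 = 1514.3 tonne/day and vapour = 605.71 tonne/day.
The evaporator receives (1−α)·2120 of feed at 0.910 water and removes 0.543 of that water:
0.543×0.910×(1−α)×2120 = 605.71
(1−α) = 605.71/1047.6 = 0.5782;  α = 0.4218.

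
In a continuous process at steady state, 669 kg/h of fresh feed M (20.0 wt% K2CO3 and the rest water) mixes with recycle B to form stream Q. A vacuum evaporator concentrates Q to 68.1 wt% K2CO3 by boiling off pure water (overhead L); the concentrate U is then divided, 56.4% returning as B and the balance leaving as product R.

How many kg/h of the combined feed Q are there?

Overall K2CO3 balance (none leaves overhead): K2CO3 in fresh feed = K2CO3 in product, i.e. 669×0.200 = (1−0.564)·U·0.681.
U = 133.8/(0.681×0.436) = 450.63 kg/h.
Recycle B = 0.564×450.63 = 254.16 kg/h.
Combined feed Q = 669 + 254.16 = 923.16 kg/h.

923.2 kg/h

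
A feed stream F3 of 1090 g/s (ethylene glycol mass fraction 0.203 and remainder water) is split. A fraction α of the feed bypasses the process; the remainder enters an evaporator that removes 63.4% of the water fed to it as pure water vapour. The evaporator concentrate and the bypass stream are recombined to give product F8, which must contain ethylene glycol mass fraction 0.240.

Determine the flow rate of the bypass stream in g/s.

757.4 g/s

All 1090×0.203 = 221.27 g/s of ethylene glycol reaches F8, so F8 = 221.27/0.240 = 921.96 g/s and vapour = 168.04 g/s.
The evaporator receives (1−α)·1090 of feed at 0.797 water and removes 0.634 of that water:
0.634×0.797×(1−α)×1090 = 168.04
(1−α) = 168.04/550.77 = 0.3051;  α = 0.6949.
Bypass flow = 0.6949×1090 = 757.44 g/s.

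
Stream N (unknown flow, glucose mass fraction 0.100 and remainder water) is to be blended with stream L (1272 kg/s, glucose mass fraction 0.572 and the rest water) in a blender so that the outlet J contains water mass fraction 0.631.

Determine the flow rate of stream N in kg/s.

Let N be the unknown flow. Total out = 1272 + N.
water balance: 544.42 + 0.900·N = 0.631·(1272 + N)
(0.900 − 0.631)·N = 0.631×1272 − 544.42 = 258.22
N = 258.22 / 0.269 = 959.91 kg/s

959.9 kg/s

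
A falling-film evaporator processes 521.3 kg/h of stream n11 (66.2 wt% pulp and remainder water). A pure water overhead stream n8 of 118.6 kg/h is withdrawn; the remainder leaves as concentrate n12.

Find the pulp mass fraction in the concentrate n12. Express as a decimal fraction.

0.857

pulp is not removed: 521.3×0.662 = 345.1 kg/h of pulp enters n12.
Concentrate = 521.3 − 118.6 = 402.7 kg/h.
Mass fraction = 345.1/402.7 = 0.857.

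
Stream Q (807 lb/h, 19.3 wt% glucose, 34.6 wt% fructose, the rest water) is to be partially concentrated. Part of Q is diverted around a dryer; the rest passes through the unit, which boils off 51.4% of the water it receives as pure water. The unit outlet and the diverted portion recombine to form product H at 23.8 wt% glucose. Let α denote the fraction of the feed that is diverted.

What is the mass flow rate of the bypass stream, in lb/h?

163.1 lb/h

All 807×0.193 = 155.75 lb/h of glucose reaches H, so H = 155.75/0.238 = 654.42 lb/h and vapour = 152.58 lb/h.
The evaporator receives (1−α)·807 of feed at 0.461 water and removes 0.514 of that water:
0.514×0.461×(1−α)×807 = 152.58
(1−α) = 152.58/191.22 = 0.7979;  α = 0.2021.
Bypass flow = 0.2021×807 = 163.06 lb/h.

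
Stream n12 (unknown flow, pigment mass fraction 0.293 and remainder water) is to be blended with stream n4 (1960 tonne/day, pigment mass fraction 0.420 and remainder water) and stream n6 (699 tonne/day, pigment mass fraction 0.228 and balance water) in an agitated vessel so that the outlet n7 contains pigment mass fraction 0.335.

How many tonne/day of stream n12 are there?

2186 tonne/day

Let n12 be the unknown flow. Total out = 2659 + n12.
pigment balance: 982.57 + 0.293·n12 = 0.335·(2659 + n12)
(0.293 − 0.335)·n12 = 0.335×2659 − 982.57 = -91.807
n12 = -91.807 / -0.042 = 2185.9 tonne/day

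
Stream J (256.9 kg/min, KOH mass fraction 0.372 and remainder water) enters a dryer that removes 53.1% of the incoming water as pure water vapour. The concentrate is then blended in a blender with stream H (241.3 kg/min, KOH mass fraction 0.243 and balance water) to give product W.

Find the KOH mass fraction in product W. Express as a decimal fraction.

Vapour removed = 0.531×0.628×256.9 = 85.668 kg/min; concentrate = 171.23 kg/min.
KOH reaching the mixer = 95.567 (from concentrate) + 241.3×0.243 = 154.2 kg/min.
Product flow = 171.23 + 241.3 = 412.53 kg/min; KOH fraction = 0.374.

0.374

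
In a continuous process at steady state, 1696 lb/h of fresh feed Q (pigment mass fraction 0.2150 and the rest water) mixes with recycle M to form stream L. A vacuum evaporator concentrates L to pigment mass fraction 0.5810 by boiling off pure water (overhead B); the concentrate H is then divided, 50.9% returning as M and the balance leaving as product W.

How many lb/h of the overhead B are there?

Overall pigment balance (none leaves overhead): pigment in fresh feed = pigment in product, i.e. 1696×0.215 = (1−0.509)·H·0.581.
H = 364.64/(0.581×0.491) = 1278.2 lb/h.
Recycle M = 0.509×1278.2 = 650.62 lb/h.
Combined feed L = 1696 + 650.62 = 2346.6 lb/h.
Overhead B = L − H = 2346.6 − 1278.2 = 1068.4 lb/h.

1068 lb/h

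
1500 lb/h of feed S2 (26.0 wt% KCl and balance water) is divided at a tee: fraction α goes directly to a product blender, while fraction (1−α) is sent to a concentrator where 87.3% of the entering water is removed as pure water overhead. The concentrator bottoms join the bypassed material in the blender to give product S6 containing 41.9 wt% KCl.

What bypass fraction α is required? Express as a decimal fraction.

All 1500×0.260 = 390 lb/h of KCl reaches S6, so S6 = 390/0.419 = 930.79 lb/h and vapour = 569.21 lb/h.
The evaporator receives (1−α)·1500 of feed at 0.740 water and removes 0.873 of that water:
0.873×0.740×(1−α)×1500 = 569.21
(1−α) = 569.21/969.03 = 0.5874;  α = 0.4126.

0.413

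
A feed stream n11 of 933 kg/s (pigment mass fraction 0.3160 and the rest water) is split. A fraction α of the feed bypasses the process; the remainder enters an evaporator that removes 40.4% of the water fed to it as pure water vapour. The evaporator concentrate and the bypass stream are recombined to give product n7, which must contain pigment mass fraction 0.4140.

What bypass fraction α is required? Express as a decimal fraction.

0.143

All 933×0.316 = 294.83 kg/s of pigment reaches n7, so n7 = 294.83/0.414 = 712.14 kg/s and vapour = 220.86 kg/s.
The evaporator receives (1−α)·933 of feed at 0.684 water and removes 0.404 of that water:
0.404×0.684×(1−α)×933 = 220.86
(1−α) = 220.86/257.82 = 0.8566;  α = 0.1434.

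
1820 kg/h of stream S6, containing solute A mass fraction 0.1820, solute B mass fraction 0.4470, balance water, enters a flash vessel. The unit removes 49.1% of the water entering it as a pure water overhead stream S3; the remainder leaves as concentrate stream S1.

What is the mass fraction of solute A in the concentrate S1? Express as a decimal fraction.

solute A is not removed: 1820×0.182 = 331.24 kg/h of solute A enters S1.
water entering = 1820×0.371 = 675.22 kg/h; overhead removed = 0.491×675.22 = 331.53 kg/h.
Concentrate = 1820 − 331.53 = 1488.5 kg/h.
Mass fraction = 331.24/1488.5 = 0.2225.

0.2225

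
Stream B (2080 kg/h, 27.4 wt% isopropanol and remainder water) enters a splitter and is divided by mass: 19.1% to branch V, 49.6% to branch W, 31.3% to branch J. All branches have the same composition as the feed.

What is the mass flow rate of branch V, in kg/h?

397.3 kg/h

Branch V flow = 0.191×2080 = 397.28 kg/h.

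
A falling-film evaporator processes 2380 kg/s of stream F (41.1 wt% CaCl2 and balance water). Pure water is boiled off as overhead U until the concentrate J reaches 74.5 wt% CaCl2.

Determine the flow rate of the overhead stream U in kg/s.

1067 kg/s

CaCl2 is conserved: 2380×0.411 = 978.18 kg/s all reports to the concentrate.
Concentrate = 978.18/(target fraction) = 1313 kg/s.
Overhead = 2380 − 1313 = 1067 kg/s.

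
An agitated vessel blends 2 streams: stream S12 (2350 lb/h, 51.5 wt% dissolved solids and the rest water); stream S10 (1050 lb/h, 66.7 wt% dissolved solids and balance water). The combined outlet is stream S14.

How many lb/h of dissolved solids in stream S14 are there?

1911 lb/h

dissolved solids out = dissolved solids in = 2350×0.515 + 1050×0.667 = 1910.6 lb/h.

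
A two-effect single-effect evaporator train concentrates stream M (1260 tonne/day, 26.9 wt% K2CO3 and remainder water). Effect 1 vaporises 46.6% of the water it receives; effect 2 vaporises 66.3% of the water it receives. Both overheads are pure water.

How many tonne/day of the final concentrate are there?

water in feed = 1260×0.731 = 921.06 tonne/day.
After stage 1: water left = (1−0.466)×921.06 = 491.85; stream total = 830.79 tonne/day.
After stage 2: water left = (1−0.663)×491.85 = 165.75; final concentrate = 504.69 tonne/day.

504.7 tonne/day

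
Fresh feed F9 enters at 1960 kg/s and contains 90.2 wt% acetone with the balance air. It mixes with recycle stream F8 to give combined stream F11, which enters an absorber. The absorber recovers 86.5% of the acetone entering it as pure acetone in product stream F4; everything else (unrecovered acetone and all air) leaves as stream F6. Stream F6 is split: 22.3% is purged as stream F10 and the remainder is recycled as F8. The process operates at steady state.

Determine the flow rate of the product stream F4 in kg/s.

1708 kg/s

acetone in F11: m_A = 1960×0.902 + (1−0.223)·(1−0.865)·m_A, so m_A = 1767.9/0.8951 = 1975.1 kg/s.
Product F4 = 0.865×1975.1 = 1708.5 kg/s.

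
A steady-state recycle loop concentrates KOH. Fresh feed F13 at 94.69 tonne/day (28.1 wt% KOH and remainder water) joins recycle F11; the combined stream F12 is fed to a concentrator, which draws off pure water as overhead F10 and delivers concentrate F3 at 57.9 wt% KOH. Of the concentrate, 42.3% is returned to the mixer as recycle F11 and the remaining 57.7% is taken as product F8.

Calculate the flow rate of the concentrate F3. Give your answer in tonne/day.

79.64 tonne/day

Overall KOH balance (none leaves overhead): KOH in fresh feed = KOH in product, i.e. 94.69×0.281 = (1−0.423)·F3·0.579.
F3 = 26.608/(0.579×0.577) = 79.645 tonne/day.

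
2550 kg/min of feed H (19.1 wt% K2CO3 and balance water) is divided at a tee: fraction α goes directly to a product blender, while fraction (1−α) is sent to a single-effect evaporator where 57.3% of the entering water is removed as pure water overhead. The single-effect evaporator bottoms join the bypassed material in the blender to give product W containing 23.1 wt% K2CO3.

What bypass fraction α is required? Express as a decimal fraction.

All 2550×0.191 = 487.05 kg/min of K2CO3 reaches W, so W = 487.05/0.231 = 2108.4 kg/min and vapour = 441.56 kg/min.
The evaporator receives (1−α)·2550 of feed at 0.809 water and removes 0.573 of that water:
0.573×0.809×(1−α)×2550 = 441.56
(1−α) = 441.56/1182.1 = 0.3735;  α = 0.6265.

0.626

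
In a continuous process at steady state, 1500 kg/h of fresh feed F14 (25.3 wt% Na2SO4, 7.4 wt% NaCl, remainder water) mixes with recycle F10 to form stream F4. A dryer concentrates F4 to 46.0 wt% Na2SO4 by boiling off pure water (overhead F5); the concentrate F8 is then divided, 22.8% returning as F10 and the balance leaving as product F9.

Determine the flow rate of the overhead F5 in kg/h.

Overall Na2SO4 balance (none leaves overhead): Na2SO4 in fresh feed = Na2SO4 in product, i.e. 1500×0.253 = (1−0.228)·F8·0.460.
F8 = 379.5/(0.460×0.772) = 1068.7 kg/h.
Recycle F10 = 0.228×1068.7 = 243.65 kg/h.
Combined feed F4 = 1500 + 243.65 = 1743.7 kg/h.
Overhead F5 = F4 − F8 = 1743.7 − 1068.7 = 675 kg/h.

675 kg/h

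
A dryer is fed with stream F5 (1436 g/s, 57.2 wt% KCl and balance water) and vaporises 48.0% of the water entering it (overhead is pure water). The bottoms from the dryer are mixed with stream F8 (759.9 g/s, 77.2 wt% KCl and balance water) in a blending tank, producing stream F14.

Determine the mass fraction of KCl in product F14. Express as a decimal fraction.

Vapour removed = 0.480×0.428×1436 = 295.01 g/s; concentrate = 1141 g/s.
KCl reaching the mixer = 821.39 (from concentrate) + 759.9×0.772 = 1408 g/s.
Product flow = 1141 + 759.9 = 1900.9 g/s; KCl fraction = 0.7407.

0.7407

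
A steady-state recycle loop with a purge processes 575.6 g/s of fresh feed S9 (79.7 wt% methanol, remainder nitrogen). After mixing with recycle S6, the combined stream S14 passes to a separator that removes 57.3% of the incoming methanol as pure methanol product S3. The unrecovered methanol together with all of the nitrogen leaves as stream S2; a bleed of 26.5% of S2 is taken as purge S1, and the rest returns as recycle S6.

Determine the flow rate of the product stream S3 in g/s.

methanol in S14: m_A = 575.6×0.797 + (1−0.265)·(1−0.573)·m_A, so m_A = 458.75/0.6862 = 668.59 g/s.
Product S3 = 0.573×668.59 = 383.1 g/s.

383.1 g/s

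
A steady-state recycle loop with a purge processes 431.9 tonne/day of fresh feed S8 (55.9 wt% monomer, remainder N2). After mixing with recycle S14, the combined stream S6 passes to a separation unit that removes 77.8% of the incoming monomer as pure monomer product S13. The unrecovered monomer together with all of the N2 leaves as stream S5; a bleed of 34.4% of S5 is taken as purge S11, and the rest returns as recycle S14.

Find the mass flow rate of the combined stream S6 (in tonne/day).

836.3 tonne/day

N2 enters only via S8 and leaves only via the purge: 431.9×0.441 = 0.344×(N2 in S5), and the separation unit passes all N2, so N2 in S6 = N2 in S5 = 553.69 tonne/day.
monomer in S6: m_A = 431.9×0.559 + (1−0.344)·(1−0.778)·m_A, so m_A = 241.43/0.8544 = 282.59 tonne/day.
S6 = 282.59 + 553.69 = 836.27 tonne/day.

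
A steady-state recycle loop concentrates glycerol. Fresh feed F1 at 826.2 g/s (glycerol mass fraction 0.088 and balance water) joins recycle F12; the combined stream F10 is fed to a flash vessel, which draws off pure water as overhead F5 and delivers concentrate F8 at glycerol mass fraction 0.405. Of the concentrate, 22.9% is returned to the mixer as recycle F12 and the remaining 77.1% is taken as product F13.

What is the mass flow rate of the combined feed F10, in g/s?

Overall glycerol balance (none leaves overhead): glycerol in fresh feed = glycerol in product, i.e. 826.2×0.088 = (1−0.229)·F8·0.405.
F8 = 72.706/(0.405×0.771) = 232.84 g/s.
Recycle F12 = 0.229×232.84 = 53.32 g/s.
Combined feed F10 = 826.2 + 53.32 = 879.52 g/s.

879.5 g/s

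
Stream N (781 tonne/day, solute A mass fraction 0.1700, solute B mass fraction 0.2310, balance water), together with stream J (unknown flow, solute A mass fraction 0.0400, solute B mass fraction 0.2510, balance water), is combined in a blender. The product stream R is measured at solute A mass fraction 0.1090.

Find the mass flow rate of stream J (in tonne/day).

Let J be the unknown flow. Total out = 781 + J.
solute A balance: 132.77 + 0.040·J = 0.109·(781 + J)
(0.040 − 0.109)·J = 0.109×781 − 132.77 = -47.641
J = -47.641 / -0.069 = 690.45 tonne/day

690.4 tonne/day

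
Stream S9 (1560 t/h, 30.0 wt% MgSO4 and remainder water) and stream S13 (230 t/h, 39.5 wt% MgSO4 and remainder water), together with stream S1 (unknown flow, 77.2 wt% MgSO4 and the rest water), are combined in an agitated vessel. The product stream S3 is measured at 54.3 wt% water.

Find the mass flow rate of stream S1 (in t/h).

Let S1 be the unknown flow. Total out = 1790 + S1.
water balance: 1231.2 + 0.228·S1 = 0.543·(1790 + S1)
(0.228 − 0.543)·S1 = 0.543×1790 − 1231.2 = -259.18
S1 = -259.18 / -0.315 = 822.79 t/h

822.8 t/h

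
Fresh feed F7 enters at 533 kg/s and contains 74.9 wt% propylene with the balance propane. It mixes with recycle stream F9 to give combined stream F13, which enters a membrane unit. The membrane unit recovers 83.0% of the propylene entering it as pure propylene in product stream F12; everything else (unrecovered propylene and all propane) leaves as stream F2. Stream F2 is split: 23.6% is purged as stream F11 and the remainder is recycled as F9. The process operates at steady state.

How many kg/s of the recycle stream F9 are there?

propane enters only via F7 and leaves only via the purge: 533×0.251 = 0.236×(propane in F2), and the membrane unit passes all propane, so propane in F13 = propane in F2 = 566.88 kg/s.
propylene in F13: m_A = 533×0.749 + (1−0.236)·(1−0.830)·m_A, so m_A = 399.22/0.8701 = 458.81 kg/s.
F2 = (1−0.830)×458.81 + 566.88 = 644.87 kg/s.
Recycle F9 = (1−0.236)×644.87 = 492.68 kg/s.

492.7 kg/s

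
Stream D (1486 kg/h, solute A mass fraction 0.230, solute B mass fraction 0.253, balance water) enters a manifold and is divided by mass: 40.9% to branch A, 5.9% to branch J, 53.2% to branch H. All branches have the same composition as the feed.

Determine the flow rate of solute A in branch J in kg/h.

20.17 kg/h

Branch J total = 0.059×1486 = 87.674 kg/h.
solute A in J = 0.230×87.674 = 20.165 kg/h.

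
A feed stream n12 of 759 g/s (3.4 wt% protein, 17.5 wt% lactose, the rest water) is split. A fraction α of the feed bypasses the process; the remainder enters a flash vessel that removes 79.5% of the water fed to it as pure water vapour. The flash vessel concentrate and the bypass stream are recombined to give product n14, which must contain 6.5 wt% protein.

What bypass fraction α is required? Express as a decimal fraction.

All 759×0.034 = 25.806 g/s of protein reaches n14, so n14 = 25.806/0.065 = 397.02 g/s and vapour = 361.98 g/s.
The evaporator receives (1−α)·759 of feed at 0.791 water and removes 0.795 of that water:
0.795×0.791×(1−α)×759 = 361.98
(1−α) = 361.98/477.29 = 0.7584;  α = 0.2416.

0.242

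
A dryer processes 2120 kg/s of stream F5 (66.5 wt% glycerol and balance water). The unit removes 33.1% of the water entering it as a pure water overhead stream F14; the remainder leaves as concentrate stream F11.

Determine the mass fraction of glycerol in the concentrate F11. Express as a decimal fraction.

0.748

glycerol is not removed: 2120×0.665 = 1409.8 kg/s of glycerol enters F11.
water entering = 2120×0.335 = 710.2 kg/s; overhead removed = 0.331×710.2 = 235.08 kg/s.
Concentrate = 2120 − 235.08 = 1884.9 kg/s.
Mass fraction = 1409.8/1884.9 = 0.748.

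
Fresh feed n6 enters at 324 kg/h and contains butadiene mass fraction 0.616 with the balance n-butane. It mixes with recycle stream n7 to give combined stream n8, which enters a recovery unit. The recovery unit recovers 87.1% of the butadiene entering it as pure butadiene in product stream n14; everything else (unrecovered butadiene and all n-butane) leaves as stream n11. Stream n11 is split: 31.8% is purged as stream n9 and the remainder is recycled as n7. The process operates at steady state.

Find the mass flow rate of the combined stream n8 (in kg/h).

n-butane enters only via n6 and leaves only via the purge: 324×0.384 = 0.318×(n-butane in n11), and the recovery unit passes all n-butane, so n-butane in n8 = n-butane in n11 = 391.25 kg/h.
butadiene in n8: m_A = 324×0.616 + (1−0.318)·(1−0.871)·m_A, so m_A = 199.58/0.9120 = 218.84 kg/h.
n8 = 218.84 + 391.25 = 610.08 kg/h.

610.1 kg/h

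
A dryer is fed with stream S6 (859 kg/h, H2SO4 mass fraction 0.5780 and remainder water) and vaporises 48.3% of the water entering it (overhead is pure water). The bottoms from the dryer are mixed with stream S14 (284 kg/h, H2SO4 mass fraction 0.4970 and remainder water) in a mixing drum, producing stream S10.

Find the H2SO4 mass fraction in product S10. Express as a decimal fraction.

Vapour removed = 0.483×0.422×859 = 175.09 kg/h; concentrate = 683.91 kg/h.
H2SO4 reaching the mixer = 496.5 (from concentrate) + 284×0.497 = 637.65 kg/h.
Product flow = 683.91 + 284 = 967.91 kg/h; H2SO4 fraction = 0.6588.

0.6588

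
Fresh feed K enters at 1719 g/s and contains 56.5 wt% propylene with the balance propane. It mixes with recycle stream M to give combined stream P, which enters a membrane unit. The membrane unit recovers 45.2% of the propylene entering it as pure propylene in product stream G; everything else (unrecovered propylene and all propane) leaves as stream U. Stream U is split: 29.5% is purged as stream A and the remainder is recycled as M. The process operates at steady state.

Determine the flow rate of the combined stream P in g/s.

4117 g/s

propane enters only via K and leaves only via the purge: 1719×0.435 = 0.295×(propane in U), and the membrane unit passes all propane, so propane in P = propane in U = 2534.8 g/s.
propylene in P: m_A = 1719×0.565 + (1−0.295)·(1−0.452)·m_A, so m_A = 971.23/0.6137 = 1582.7 g/s.
P = 1582.7 + 2534.8 = 4117.5 g/s.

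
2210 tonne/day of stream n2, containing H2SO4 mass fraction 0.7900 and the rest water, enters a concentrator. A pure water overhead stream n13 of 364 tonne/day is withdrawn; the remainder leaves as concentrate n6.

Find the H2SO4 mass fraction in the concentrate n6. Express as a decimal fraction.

0.9458

H2SO4 is not removed: 2210×0.790 = 1745.9 tonne/day of H2SO4 enters n6.
Concentrate = 2210 − 364 = 1846 tonne/day.
Mass fraction = 1745.9/1846 = 0.9458.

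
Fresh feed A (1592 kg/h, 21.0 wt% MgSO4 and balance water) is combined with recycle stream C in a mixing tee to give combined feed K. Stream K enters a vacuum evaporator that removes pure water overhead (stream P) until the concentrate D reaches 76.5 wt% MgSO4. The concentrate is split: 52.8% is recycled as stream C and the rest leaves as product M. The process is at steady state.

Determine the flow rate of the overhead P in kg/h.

1155 kg/h

Overall MgSO4 balance (none leaves overhead): MgSO4 in fresh feed = MgSO4 in product, i.e. 1592×0.210 = (1−0.528)·D·0.765.
D = 334.32/(0.765×0.472) = 925.89 kg/h.
Recycle C = 0.528×925.89 = 488.87 kg/h.
Combined feed K = 1592 + 488.87 = 2080.9 kg/h.
Overhead P = K − D = 2080.9 − 925.89 = 1155 kg/h.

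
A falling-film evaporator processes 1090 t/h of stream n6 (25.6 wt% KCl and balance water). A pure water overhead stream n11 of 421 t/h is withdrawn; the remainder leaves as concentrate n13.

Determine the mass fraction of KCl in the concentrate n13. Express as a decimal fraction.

KCl is not removed: 1090×0.256 = 279.04 t/h of KCl enters n13.
Concentrate = 1090 − 421 = 669 t/h.
Mass fraction = 279.04/669 = 0.417.

0.417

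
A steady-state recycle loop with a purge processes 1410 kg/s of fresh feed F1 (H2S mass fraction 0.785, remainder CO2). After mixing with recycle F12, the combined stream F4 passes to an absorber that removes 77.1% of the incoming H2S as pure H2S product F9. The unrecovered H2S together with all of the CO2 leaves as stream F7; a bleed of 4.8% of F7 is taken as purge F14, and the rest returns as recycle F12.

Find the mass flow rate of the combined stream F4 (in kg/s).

7731 kg/s

CO2 enters only via F1 and leaves only via the purge: 1410×0.215 = 0.048×(CO2 in F7), and the absorber passes all CO2, so CO2 in F4 = CO2 in F7 = 6315.6 kg/s.
H2S in F4: m_A = 1410×0.785 + (1−0.048)·(1−0.771)·m_A, so m_A = 1106.9/0.7820 = 1415.4 kg/s.
F4 = 1415.4 + 6315.6 = 7731 kg/s.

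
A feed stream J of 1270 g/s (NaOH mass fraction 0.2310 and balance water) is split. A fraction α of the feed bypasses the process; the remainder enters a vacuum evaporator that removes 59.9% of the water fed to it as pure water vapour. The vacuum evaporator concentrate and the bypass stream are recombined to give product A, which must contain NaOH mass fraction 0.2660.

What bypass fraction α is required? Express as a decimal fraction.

0.714

All 1270×0.231 = 293.37 g/s of NaOH reaches A, so A = 293.37/0.266 = 1102.9 g/s and vapour = 167.11 g/s.
The evaporator receives (1−α)·1270 of feed at 0.769 water and removes 0.599 of that water:
0.599×0.769×(1−α)×1270 = 167.11
(1−α) = 167.11/585 = 0.2856;  α = 0.7144.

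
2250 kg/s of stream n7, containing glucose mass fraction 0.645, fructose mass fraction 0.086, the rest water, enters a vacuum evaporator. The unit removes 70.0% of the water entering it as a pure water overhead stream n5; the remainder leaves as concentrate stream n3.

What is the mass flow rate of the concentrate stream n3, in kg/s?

1826 kg/s

water entering = 2250×0.269 = 605.25 kg/s; overhead removed = 0.700×605.25 = 423.67 kg/s.
Concentrate = 2250 − 423.67 = 1826.3 kg/s.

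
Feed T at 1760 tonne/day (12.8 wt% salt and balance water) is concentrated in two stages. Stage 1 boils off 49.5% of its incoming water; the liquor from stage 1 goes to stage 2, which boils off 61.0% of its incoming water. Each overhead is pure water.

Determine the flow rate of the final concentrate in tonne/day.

water in feed = 1760×0.872 = 1534.7 tonne/day.
After stage 1: water left = (1−0.495)×1534.7 = 775.03; stream total = 1000.3 tonne/day.
After stage 2: water left = (1−0.610)×775.03 = 302.26; final concentrate = 527.54 tonne/day.

527.5 tonne/day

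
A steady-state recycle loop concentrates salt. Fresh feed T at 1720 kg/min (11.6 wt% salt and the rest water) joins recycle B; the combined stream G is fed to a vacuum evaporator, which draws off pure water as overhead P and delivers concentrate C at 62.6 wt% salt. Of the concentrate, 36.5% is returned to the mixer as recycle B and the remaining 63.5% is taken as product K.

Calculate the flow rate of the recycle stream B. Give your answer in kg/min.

Overall salt balance (none leaves overhead): salt in fresh feed = salt in product, i.e. 1720×0.116 = (1−0.365)·C·0.626.
C = 199.52/(0.626×0.635) = 501.92 kg/min.
Recycle B = 0.365×501.92 = 183.2 kg/min.

183.2 kg/min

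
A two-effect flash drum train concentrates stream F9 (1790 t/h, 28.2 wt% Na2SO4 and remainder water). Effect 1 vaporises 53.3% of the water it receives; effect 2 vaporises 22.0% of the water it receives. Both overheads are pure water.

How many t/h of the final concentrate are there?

972.9 t/h

water in feed = 1790×0.718 = 1285.2 t/h.
After stage 1: water left = (1−0.533)×1285.2 = 600.2; stream total = 1105 t/h.
After stage 2: water left = (1−0.220)×600.2 = 468.15; final concentrate = 972.93 t/h.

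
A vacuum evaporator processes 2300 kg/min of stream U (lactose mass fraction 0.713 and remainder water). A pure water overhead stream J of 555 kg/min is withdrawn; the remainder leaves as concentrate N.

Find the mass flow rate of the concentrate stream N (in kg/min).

Concentrate = 2300 − 555 = 1745 kg/min.

1745 kg/min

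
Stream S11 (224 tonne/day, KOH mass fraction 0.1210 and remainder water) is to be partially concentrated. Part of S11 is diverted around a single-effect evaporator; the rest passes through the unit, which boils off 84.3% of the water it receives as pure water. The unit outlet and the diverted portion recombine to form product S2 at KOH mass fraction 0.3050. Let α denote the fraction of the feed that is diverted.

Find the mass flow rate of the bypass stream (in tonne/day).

41.63 tonne/day

All 224×0.121 = 27.104 tonne/day of KOH reaches S2, so S2 = 27.104/0.305 = 88.866 tonne/day and vapour = 135.13 tonne/day.
The evaporator receives (1−α)·224 of feed at 0.879 water and removes 0.843 of that water:
0.843×0.879×(1−α)×224 = 135.13
(1−α) = 135.13/165.98 = 0.8141;  α = 0.1859.
Bypass flow = 0.1859×224 = 41.632 tonne/day.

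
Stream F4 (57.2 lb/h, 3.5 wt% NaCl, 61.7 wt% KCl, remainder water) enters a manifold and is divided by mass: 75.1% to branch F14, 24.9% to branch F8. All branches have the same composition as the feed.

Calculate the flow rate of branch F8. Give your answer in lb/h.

14.24 lb/h

Branch F8 flow = 0.249×57.2 = 14.243 lb/h.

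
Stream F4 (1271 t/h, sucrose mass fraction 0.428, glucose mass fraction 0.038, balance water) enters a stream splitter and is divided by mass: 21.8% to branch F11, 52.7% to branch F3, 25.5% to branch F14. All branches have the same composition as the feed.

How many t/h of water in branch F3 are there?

Branch F3 total = 0.527×1271 = 669.82 t/h.
water in F3 = 0.534×669.82 = 357.68 t/h.

357.7 t/h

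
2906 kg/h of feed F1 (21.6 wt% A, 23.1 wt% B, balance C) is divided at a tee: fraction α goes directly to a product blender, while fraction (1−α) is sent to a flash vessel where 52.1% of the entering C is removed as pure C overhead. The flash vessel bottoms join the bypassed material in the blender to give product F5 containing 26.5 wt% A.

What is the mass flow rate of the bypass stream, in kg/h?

All 2906×0.216 = 627.7 kg/h of A reaches F5, so F5 = 627.7/0.265 = 2368.7 kg/h and vapour = 537.34 kg/h.
The evaporator receives (1−α)·2906 of feed at 0.553 C and removes 0.521 of that C:
0.521×0.553×(1−α)×2906 = 537.34
(1−α) = 537.34/837.26 = 0.6418;  α = 0.3582.
Bypass flow = 0.3582×2906 = 1041 kg/h.

1041 kg/h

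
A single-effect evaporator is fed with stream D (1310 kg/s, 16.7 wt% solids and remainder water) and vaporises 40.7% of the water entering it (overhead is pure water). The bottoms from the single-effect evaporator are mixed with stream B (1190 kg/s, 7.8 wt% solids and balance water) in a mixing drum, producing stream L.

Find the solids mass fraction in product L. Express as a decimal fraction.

0.152

Vapour removed = 0.407×0.833×1310 = 444.13 kg/s; concentrate = 865.87 kg/s.
solids reaching the mixer = 218.77 (from concentrate) + 1190×0.078 = 311.59 kg/s.
Product flow = 865.87 + 1190 = 2055.9 kg/s; solids fraction = 0.152.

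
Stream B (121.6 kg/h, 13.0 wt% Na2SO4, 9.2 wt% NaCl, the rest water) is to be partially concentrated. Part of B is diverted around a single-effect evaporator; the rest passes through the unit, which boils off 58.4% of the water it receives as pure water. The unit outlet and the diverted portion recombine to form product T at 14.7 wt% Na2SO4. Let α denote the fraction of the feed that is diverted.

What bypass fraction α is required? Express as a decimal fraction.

0.745

All 121.6×0.130 = 15.808 kg/h of Na2SO4 reaches T, so T = 15.808/0.147 = 107.54 kg/h and vapour = 14.063 kg/h.
The evaporator receives (1−α)·121.6 of feed at 0.778 water and removes 0.584 of that water:
0.584×0.778×(1−α)×121.6 = 14.063
(1−α) = 14.063/55.249 = 0.2545;  α = 0.7455.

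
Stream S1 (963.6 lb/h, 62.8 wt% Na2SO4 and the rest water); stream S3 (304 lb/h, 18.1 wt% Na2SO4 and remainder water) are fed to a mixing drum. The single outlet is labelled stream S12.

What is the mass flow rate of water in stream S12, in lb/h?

607.4 lb/h

water out = water in = 963.6×0.372 + 304×0.819 = 607.44 lb/h.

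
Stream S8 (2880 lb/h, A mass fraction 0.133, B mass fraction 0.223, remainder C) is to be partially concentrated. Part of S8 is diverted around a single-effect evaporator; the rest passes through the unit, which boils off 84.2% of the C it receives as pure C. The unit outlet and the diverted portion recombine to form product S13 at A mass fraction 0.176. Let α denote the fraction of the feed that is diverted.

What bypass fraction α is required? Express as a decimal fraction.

All 2880×0.133 = 383.04 lb/h of A reaches S13, so S13 = 383.04/0.176 = 2176.4 lb/h and vapour = 703.64 lb/h.
The evaporator receives (1−α)·2880 of feed at 0.644 C and removes 0.842 of that C:
0.842×0.644×(1−α)×2880 = 703.64
(1−α) = 703.64/1561.7 = 0.4506;  α = 0.5494.

0.549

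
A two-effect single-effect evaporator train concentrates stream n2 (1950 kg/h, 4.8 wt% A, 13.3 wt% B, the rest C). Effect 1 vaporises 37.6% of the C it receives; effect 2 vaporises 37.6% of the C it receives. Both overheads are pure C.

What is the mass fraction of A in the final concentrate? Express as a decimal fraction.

0.096

C in feed = 1950×0.819 = 1597 kg/h.
After stage 1: C left = (1−0.376)×1597 = 996.56; stream total = 1349.5 kg/h.
After stage 2: C left = (1−0.376)×996.56 = 621.85; final concentrate = 974.8 kg/h.
A fraction = 93.6/974.8 = 0.096.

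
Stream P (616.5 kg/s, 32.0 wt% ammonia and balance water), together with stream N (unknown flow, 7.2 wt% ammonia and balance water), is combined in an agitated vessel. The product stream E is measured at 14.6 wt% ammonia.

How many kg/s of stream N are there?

1450 kg/s

Let N be the unknown flow. Total out = 616.5 + N.
ammonia balance: 197.28 + 0.072·N = 0.146·(616.5 + N)
(0.072 − 0.146)·N = 0.146×616.5 − 197.28 = -107.27
N = -107.27 / -0.074 = 1449.6 kg/s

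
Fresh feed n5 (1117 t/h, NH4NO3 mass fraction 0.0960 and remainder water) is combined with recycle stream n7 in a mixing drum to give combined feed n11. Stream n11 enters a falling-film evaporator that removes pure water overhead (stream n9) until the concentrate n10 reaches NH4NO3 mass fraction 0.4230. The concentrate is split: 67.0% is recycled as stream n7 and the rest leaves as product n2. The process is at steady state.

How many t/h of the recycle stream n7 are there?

514.7 t/h

Overall NH4NO3 balance (none leaves overhead): NH4NO3 in fresh feed = NH4NO3 in product, i.e. 1117×0.096 = (1−0.670)·n10·0.423.
n10 = 107.23/(0.423×0.330) = 768.19 t/h.
Recycle n7 = 0.670×768.19 = 514.69 t/h.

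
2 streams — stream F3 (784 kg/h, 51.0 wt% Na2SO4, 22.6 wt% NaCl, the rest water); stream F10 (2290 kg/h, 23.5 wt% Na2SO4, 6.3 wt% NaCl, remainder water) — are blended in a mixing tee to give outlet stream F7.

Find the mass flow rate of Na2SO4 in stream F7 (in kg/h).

Na2SO4 out = Na2SO4 in = 784×0.510 + 2290×0.235 = 937.99 kg/h.

938 kg/h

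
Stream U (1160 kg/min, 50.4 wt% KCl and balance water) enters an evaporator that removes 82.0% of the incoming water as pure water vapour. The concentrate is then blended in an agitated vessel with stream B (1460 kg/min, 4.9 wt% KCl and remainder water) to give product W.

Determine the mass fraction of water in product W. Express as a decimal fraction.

0.6945

Vapour removed = 0.820×0.496×1160 = 471.8 kg/min; concentrate = 688.2 kg/min.
water reaching the mixer = 103.56 (from concentrate) + 1460×0.951 = 1492 kg/min.
Product flow = 688.2 + 1460 = 2148.2 kg/min; water fraction = 0.6945.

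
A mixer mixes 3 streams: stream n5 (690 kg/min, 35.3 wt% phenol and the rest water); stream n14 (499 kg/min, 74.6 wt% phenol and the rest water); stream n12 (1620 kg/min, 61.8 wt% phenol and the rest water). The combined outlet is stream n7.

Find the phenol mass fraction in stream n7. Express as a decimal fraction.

Total flow out = 690 + 499 + 1620 = 2809 kg/min.
phenol in = 690×0.353 + 499×0.746 + 1620×0.618 = 1617 kg/min.
phenol mass fraction in n7 = 1617/2809 = 0.576.

0.576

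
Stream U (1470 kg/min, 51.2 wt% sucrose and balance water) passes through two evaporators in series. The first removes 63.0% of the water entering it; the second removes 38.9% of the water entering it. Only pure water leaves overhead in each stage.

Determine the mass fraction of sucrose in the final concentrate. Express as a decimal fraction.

0.8227

water in feed = 1470×0.488 = 717.36 kg/min.
After stage 1: water left = (1−0.630)×717.36 = 265.42; stream total = 1018.1 kg/min.
After stage 2: water left = (1−0.389)×265.42 = 162.17; final concentrate = 914.81 kg/min.
sucrose fraction = 752.64/914.81 = 0.8227.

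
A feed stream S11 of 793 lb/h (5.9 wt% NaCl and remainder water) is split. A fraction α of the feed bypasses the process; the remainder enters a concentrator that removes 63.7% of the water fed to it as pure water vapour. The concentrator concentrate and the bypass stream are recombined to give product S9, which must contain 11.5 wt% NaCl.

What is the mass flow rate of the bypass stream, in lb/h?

148.8 lb/h

All 793×0.059 = 46.787 lb/h of NaCl reaches S9, so S9 = 46.787/0.115 = 406.84 lb/h and vapour = 386.16 lb/h.
The evaporator receives (1−α)·793 of feed at 0.941 water and removes 0.637 of that water:
0.637×0.941×(1−α)×793 = 386.16
(1−α) = 386.16/475.34 = 0.8124;  α = 0.1876.
Bypass flow = 0.1876×793 = 148.78 lb/h.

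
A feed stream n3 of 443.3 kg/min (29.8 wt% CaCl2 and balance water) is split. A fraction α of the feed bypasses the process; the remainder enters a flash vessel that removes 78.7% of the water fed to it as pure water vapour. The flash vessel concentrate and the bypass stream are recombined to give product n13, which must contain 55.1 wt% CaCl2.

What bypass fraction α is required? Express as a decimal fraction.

All 443.3×0.298 = 132.1 kg/min of CaCl2 reaches n13, so n13 = 132.1/0.551 = 239.75 kg/min and vapour = 203.55 kg/min.
The evaporator receives (1−α)·443.3 of feed at 0.702 water and removes 0.787 of that water:
0.787×0.702×(1−α)×443.3 = 203.55
(1−α) = 203.55/244.91 = 0.8311;  α = 0.1689.

0.169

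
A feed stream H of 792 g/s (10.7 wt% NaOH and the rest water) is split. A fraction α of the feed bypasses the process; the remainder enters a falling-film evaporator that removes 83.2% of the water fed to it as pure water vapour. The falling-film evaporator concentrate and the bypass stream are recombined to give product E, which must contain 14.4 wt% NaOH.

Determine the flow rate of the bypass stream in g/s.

518.1 g/s

All 792×0.107 = 84.744 g/s of NaOH reaches E, so E = 84.744/0.144 = 588.5 g/s and vapour = 203.5 g/s.
The evaporator receives (1−α)·792 of feed at 0.893 water and removes 0.832 of that water:
0.832×0.893×(1−α)×792 = 203.5
(1−α) = 203.5/588.44 = 0.3458;  α = 0.6542.
Bypass flow = 0.6542×792 = 518.1 g/s.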